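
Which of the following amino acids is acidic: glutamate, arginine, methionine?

glutamate

The acidic residues are Asp (D) and Glu (E), whose side chains end in a carboxylate group.
Of the listed options, only glutamate belongs to this group.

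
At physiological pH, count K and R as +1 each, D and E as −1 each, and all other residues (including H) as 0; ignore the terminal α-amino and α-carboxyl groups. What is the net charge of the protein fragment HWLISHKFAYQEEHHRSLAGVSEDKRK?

+1

Positive (K, R): K7, R16, K25, R26, K27 → +5.
Negative (D, E): E12, E13, E23, D24 → −4.
Net charge = (+5) + (−4) = +1.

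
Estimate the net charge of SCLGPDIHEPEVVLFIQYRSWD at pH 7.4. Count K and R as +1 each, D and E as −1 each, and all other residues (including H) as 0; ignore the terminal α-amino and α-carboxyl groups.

-3

Positive (K, R): R19 → +1.
Negative (D, E): D6, E9, E11, D22 → −4.
Net charge = (+1) + (−4) = −3.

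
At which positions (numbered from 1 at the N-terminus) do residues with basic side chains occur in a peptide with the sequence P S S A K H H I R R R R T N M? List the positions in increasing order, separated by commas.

K, R, and H are the three residues with basic side chains (ε-amine, guanidinium, and imidazole respectively).
Matching residues: K5, H6, H7, R9, R10, R11, R12.

5, 6, 7, 9, 10, 11, 12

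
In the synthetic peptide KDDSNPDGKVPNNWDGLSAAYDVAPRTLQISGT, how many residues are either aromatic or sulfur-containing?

2

Aromatic: F, W, Y. Sulfur-containing: C, M.
Aromatic residues here: W14, Y21 (2).
Sulfur-containing residues here: none (0).
The two groups share no amino acid, so total = 2 + 0 = 2.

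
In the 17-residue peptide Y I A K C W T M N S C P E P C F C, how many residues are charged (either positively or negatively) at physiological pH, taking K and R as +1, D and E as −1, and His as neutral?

Charged side chains at pH ~7.4: K, R (positive); D, E (negative).
Matching residues: K4, E13.

2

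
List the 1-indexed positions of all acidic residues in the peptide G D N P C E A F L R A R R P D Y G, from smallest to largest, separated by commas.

Aspartate (D) and glutamate (E) have carboxylic-acid side chains and are the acidic amino acids.
Matching residues: D2, E6, D15.

2, 6, 15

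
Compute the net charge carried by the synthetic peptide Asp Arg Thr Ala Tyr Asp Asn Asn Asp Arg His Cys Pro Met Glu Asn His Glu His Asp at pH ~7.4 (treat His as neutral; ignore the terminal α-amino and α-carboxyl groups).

Near pH 7.4, K and R contribute +1 each, D and E contribute −1 each, and every other side chain (His included, as stated) is uncharged.
Positive (K, R): Arg2, Arg10 → +2.
Negative (D, E): Asp1, Asp6, Asp9, Glu15, Glu18, Asp20 → −6.
Net charge = (+2) + (−6) = −4.

-4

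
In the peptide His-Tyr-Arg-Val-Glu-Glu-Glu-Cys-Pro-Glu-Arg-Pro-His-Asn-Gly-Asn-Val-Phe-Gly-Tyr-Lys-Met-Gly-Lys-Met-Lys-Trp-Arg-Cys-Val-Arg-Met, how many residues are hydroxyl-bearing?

2

The –OH-bearing residues are Ser, Thr (aliphatic alcohols), and Tyr (phenol).
Matching residues: Tyr2, Tyr20.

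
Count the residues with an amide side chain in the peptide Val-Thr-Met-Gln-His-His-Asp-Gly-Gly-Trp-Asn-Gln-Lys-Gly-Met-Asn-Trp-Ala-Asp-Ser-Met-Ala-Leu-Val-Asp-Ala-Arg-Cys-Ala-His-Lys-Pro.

4

Only N (asparagine) and Q (glutamine) carry a side-chain carboxamide.
Matching residues: Gln4, Asn11, Gln12, Asn16.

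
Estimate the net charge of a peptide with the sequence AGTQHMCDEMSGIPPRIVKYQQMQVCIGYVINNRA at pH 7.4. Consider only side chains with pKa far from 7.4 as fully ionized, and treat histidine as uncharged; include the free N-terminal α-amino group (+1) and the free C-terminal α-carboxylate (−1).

At pH ~7.4 the Lys and Arg side chains are protonated (+1), the Asp and Glu side chains are deprotonated (−1), and with His taken as neutral all other side chains carry no charge.
Positive (K, R): R16, K19, R34 → +3.
Negative (D, E): D8, E9 → −2.
The N-terminus (+1) and C-terminus (−1) cancel.
Net charge = (+3) + (−2) = +1.

+1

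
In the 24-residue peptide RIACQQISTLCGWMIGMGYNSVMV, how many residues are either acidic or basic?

Acidic: D, E. Basic: H, K, R.
Acidic residues here: none (0).
Basic residues here: R1 (1).
The two groups share no amino acid, so total = 0 + 1 = 1.

1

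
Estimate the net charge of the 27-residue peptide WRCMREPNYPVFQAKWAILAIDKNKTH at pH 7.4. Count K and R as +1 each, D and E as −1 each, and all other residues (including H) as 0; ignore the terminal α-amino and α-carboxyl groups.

+3

Positive (K, R): R2, R5, K15, K23, K25 → +5.
Negative (D, E): E6, D22 → −2.
Net charge = (+5) + (−2) = +3.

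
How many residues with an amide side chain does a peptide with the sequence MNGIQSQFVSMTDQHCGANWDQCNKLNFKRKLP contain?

Asparagine (N) and glutamine (Q) have uncharged amide side chains.
Matching residues: N2, Q5, Q7, Q14, N19, Q22, N24, N27.

8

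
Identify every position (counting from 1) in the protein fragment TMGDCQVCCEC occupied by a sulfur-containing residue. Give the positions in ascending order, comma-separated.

2, 5, 8, 9, 11

The sulfur-bearing residues are cysteine (–SH) and methionine (–S–CH₃).
Matching residues: M2, C5, C8, C9, C11.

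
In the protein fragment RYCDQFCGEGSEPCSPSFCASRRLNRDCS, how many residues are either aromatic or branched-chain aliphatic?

4

Aromatic: F, W, Y. Branched-chain aliphatic: I, L, V.
Aromatic residues here: Y2, F6, F18 (3).
Branched-chain aliphatic residues here: L24 (1).
The two groups share no amino acid, so total = 3 + 1 = 4.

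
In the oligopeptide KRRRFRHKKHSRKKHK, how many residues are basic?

Lysine (K), arginine (R), and histidine (H) have basic, nitrogen-containing side chains.
Matching residues: K1, R2, R3, R4, R6, H7, K8, K9, H10, R12, K13, K14, H15, K16.

14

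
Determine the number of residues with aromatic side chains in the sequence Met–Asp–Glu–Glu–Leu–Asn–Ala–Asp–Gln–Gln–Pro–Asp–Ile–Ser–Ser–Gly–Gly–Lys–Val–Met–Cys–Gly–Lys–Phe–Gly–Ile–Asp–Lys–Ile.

1

F, W, and Y each carry an aromatic ring on the side chain.
Matching residues: Phe24.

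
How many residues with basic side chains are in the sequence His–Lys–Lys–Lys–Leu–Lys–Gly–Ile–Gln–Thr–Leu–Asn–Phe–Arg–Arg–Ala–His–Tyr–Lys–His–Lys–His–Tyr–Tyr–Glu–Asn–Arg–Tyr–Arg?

K, R, and H are the three residues with basic side chains (ε-amine, guanidinium, and imidazole respectively).
Matching residues: His1, Lys2, Lys3, Lys4, Lys6, Arg14, Arg15, His17, Lys19, His20, Lys21, His22, Arg27, Arg29.

14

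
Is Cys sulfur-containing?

Yes

The sulfur-bearing residues are cysteine (–SH) and methionine (–S–CH₃).
Cysteine is in this group.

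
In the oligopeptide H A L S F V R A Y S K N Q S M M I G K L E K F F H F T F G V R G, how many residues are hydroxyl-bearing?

Serine (S), threonine (T), and tyrosine (Y) each carry a hydroxyl group on the side chain.
Matching residues: S4, Y9, S10, S14, T27.

5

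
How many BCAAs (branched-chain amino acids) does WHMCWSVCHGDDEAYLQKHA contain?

2

V, L, and I make up the branched-chain aliphatic group.
Matching residues: V7, L16.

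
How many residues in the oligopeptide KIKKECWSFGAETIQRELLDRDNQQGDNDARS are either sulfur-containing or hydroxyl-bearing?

Sulfur-containing: C, M. Hydroxyl-bearing: S, T, Y.
Sulfur-containing residues here: C6 (1).
Hydroxyl-bearing residues here: S8, T13, S32 (3).
The two groups share no amino acid, so total = 1 + 3 = 4.

4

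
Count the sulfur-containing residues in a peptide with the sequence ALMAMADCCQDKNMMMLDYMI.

8

Only Cys (C) and Met (M) have a sulfur atom in the side chain.
Matching residues: M3, M5, C8, C9, M14, M15, M16, M20.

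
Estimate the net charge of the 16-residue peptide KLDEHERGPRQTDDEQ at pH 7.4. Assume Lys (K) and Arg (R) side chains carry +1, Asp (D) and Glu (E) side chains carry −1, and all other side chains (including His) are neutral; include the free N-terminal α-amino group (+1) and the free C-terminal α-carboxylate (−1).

-3

Positive (K, R): K1, R7, R10 → +3.
Negative (D, E): D3, E4, E6, D13, D14, E15 → −6.
The N-terminus (+1) and C-terminus (−1) cancel.
Net charge = (+3) + (−6) = −3.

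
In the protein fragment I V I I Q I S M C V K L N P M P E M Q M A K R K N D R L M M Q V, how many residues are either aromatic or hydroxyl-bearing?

Aromatic: F, W, Y. Hydroxyl-bearing: S, T, Y.
Aromatic residues here: none (0).
Hydroxyl-bearing residues here: S7 (1).
(Y belongs to both groups, but none appear in this sequence.) Total = 0 + 1 = 1.

1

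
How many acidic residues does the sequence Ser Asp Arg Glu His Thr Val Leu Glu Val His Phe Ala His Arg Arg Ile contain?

The acidic residues are Asp (D) and Glu (E), whose side chains end in a carboxylate group.
Matching residues: Asp2, Glu4, Glu9.

3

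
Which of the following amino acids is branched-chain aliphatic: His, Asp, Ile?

The BCAAs are Val, Leu, and Ile — aliphatic side chains with a branch point.
Of the listed options, only Ile belongs to this group.

Ile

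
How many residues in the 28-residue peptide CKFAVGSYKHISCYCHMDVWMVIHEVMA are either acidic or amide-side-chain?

Acidic: D, E. Amide-side-chain: N, Q.
Acidic residues here: D18, E25 (2).
Amide-side-chain residues here: none (0).
The two groups share no amino acid, so total = 2 + 0 = 2.

2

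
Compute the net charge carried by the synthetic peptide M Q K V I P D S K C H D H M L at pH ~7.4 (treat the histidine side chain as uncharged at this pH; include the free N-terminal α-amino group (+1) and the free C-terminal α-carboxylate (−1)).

0

At pH ~7.4 the Lys and Arg side chains are protonated (+1), the Asp and Glu side chains are deprotonated (−1), and with His taken as neutral all other side chains carry no charge.
Positive (K, R): K3, K9 → +2.
Negative (D, E): D7, D12 → −2.
The N-terminus (+1) and C-terminus (−1) cancel.
Net charge = (+2) + (−2) = 0.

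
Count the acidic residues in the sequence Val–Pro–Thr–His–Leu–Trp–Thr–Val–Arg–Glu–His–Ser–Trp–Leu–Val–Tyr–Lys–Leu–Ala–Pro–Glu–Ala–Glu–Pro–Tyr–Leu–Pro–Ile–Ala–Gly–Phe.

Only D (aspartate) and E (glutamate) carry a side-chain carboxylic acid.
Matching residues: Glu10, Glu21, Glu23.

3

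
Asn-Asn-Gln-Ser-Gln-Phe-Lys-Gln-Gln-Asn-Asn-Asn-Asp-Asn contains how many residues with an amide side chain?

10

Only N (asparagine) and Q (glutamine) carry a side-chain carboxamide.
Matching residues: Asn1, Asn2, Gln3, Gln5, Gln8, Gln9, Asn10, Asn11, Asn12, Asn14.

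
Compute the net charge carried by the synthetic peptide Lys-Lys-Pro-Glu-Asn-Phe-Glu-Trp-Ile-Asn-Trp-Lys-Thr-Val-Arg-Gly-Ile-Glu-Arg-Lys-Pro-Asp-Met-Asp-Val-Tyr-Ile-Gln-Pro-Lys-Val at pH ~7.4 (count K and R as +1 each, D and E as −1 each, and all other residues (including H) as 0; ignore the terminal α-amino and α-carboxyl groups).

Positive (K, R): Lys1, Lys2, Lys12, Arg15, Arg19, Lys20, Lys30 → +7.
Negative (D, E): Glu4, Glu7, Glu18, Asp22, Asp24 → −5.
Net charge = (+7) + (−5) = +2.

+2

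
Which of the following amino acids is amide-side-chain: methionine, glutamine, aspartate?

glutamine

Only N (asparagine) and Q (glutamine) carry a side-chain carboxamide.
Of the listed options, only glutamine belongs to this group.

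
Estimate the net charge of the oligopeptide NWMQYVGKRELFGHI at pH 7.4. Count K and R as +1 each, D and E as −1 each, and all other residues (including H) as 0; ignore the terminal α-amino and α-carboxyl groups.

Positive (K, R): K8, R9 → +2.
Negative (D, E): E10 → −1.
Net charge = (+2) + (−1) = +1.

+1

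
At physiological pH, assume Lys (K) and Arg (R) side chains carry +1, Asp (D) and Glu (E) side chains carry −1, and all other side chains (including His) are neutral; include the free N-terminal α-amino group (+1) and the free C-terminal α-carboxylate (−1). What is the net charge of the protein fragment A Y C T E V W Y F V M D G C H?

-2

Positive (K, R): none → +0.
Negative (D, E): E5, D12 → −2.
The N-terminus (+1) and C-terminus (−1) cancel.
Net charge = (+0) + (−2) = −2.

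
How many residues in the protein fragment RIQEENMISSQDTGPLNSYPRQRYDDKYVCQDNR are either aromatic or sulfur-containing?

Aromatic: F, W, Y. Sulfur-containing: C, M.
Aromatic residues here: Y19, Y24, Y28 (3).
Sulfur-containing residues here: M7, C30 (2).
The two groups share no amino acid, so total = 3 + 2 = 5.

5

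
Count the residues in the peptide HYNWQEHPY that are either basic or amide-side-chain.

Basic: H, K, R. Amide-side-chain: N, Q.
Basic residues here: H1, H7 (2).
Amide-side-chain residues here: N3, Q5 (2).
The two groups share no amino acid, so total = 2 + 2 = 4.

4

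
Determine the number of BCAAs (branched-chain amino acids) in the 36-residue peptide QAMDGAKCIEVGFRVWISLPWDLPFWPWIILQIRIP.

11

Valine (V), leucine (L), and isoleucine (I) are the branched-chain amino acids.
Matching residues: I9, V11, V15, I17, L19, L23, I29, I30, L31, I33, I35.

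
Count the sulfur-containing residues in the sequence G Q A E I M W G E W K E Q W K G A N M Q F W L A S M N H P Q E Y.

Cysteine (C, thiol) and methionine (M, thioether) are the two sulfur-containing amino acids.
Matching residues: M6, M19, M26.

3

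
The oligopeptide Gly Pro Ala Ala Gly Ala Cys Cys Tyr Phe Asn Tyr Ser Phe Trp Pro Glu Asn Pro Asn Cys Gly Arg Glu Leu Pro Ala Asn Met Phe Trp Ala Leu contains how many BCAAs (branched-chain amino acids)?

2

The BCAAs are Val, Leu, and Ile — aliphatic side chains with a branch point.
Matching residues: Leu25, Leu33.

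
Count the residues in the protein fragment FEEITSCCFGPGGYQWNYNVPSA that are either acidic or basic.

2

Acidic: D, E. Basic: H, K, R.
Acidic residues here: E2, E3 (2).
Basic residues here: none (0).
The two groups share no amino acid, so total = 2 + 0 = 2.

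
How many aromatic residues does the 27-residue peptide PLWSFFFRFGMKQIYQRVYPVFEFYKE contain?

Phenylalanine (F), tryptophan (W), and tyrosine (Y) have aromatic ring side chains.
Matching residues: W3, F5, F6, F7, F9, Y15, Y19, F22, F24, Y25.

10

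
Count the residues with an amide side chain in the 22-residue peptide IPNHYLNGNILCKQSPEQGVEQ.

6

Only N (asparagine) and Q (glutamine) carry a side-chain carboxamide.
Matching residues: N3, N7, N9, Q14, Q18, Q22.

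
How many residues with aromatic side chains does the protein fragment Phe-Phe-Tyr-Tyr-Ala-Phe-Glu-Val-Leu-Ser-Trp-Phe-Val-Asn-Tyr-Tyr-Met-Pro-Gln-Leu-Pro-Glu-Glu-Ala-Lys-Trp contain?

The aromatic amino acids are Phe (F, benzyl), Trp (W, indole), and Tyr (Y, phenol).
Matching residues: Phe1, Phe2, Tyr3, Tyr4, Phe6, Trp11, Phe12, Tyr15, Tyr16, Trp26.

10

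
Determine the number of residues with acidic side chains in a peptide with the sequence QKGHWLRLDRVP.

1

The acidic residues are Asp (D) and Glu (E), whose side chains end in a carboxylate group.
Matching residues: D9.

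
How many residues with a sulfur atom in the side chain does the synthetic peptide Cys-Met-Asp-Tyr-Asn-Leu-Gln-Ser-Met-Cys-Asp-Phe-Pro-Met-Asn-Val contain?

5

The sulfur-bearing residues are cysteine (–SH) and methionine (–S–CH₃).
Matching residues: Cys1, Met2, Met9, Cys10, Met14.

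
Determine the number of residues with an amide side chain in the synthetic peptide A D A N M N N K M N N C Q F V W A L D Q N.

Asparagine (N) and glutamine (Q) have uncharged amide side chains.
Matching residues: N4, N6, N7, N10, N11, Q13, Q20, N21.

8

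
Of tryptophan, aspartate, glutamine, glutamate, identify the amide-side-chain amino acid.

Asparagine (N) and glutamine (Q) have uncharged amide side chains.
Of the listed options, only glutamine belongs to this group.

glutamine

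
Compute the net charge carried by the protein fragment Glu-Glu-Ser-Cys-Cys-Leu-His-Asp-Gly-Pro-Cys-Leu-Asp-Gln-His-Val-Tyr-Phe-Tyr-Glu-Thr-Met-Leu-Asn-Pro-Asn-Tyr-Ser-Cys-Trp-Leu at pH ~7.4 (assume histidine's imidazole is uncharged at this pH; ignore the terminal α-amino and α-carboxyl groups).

The side chains ionized at physiological pH are Lys/Arg (+1) and Asp/Glu (−1); with His treated as neutral, nothing else contributes.
Positive (K, R): none → +0.
Negative (D, E): Glu1, Glu2, Asp8, Asp13, Glu20 → −5.
Net charge = (+0) + (−5) = −5.

-5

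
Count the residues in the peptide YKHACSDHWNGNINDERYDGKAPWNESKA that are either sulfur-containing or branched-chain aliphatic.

2

Sulfur-containing: C, M. Branched-chain aliphatic: I, L, V.
Sulfur-containing residues here: C5 (1).
Branched-chain aliphatic residues here: I13 (1).
The two groups share no amino acid, so total = 1 + 1 = 2.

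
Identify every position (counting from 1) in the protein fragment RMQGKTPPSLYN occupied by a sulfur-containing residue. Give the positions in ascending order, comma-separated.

The sulfur-bearing residues are cysteine (–SH) and methionine (–S–CH₃).
Matching residues: M2.

2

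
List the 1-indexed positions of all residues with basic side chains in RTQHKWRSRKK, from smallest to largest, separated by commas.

K, R, and H are the three residues with basic side chains (ε-amine, guanidinium, and imidazole respectively).
Matching residues: R1, H4, K5, R7, R9, K10, K11.

1, 4, 5, 7, 9, 10, 11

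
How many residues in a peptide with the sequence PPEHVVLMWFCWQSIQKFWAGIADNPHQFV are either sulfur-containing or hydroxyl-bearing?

Sulfur-containing: C, M. Hydroxyl-bearing: S, T, Y.
Sulfur-containing residues here: M8, C11 (2).
Hydroxyl-bearing residues here: S14 (1).
The two groups share no amino acid, so total = 2 + 1 = 3.

3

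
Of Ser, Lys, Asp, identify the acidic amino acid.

Asp

Only D (aspartate) and E (glutamate) carry a side-chain carboxylic acid.
Of the listed options, only Asp belongs to this group.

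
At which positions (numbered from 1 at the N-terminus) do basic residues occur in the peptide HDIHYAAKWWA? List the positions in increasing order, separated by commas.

1, 4, 8

K, R, and H are the three residues with basic side chains (ε-amine, guanidinium, and imidazole respectively).
Matching residues: H1, H4, K8.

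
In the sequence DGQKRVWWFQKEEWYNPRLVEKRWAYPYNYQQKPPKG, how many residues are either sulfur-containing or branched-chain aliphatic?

3

Sulfur-containing: C, M. Branched-chain aliphatic: I, L, V.
Sulfur-containing residues here: none (0).
Branched-chain aliphatic residues here: V6, L19, V20 (3).
The two groups share no amino acid, so total = 0 + 3 = 3.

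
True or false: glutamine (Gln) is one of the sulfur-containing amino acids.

Only Cys (C) and Met (M) have a sulfur atom in the side chain.
Glutamine is not in this group.

False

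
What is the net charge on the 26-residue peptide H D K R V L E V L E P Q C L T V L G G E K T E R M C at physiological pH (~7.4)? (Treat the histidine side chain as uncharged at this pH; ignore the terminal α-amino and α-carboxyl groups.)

-1

Near pH 7.4, K and R contribute +1 each, D and E contribute −1 each, and every other side chain (His included, as stated) is uncharged.
Positive (K, R): K3, R4, K21, R24 → +4.
Negative (D, E): D2, E7, E10, E20, E23 → −5.
Net charge = (+4) + (−5) = −1.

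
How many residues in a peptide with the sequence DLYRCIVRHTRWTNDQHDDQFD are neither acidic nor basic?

Acidic: D, E. Basic: K, R, H. All other residues are neither.
Matching residues: L2, Y3, C5, I6, V7, T10, W12, T13, N14, Q16, Q20, F21.

12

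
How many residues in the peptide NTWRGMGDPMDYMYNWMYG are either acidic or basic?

3

Acidic: D, E. Basic: H, K, R.
Acidic residues here: D8, D11 (2).
Basic residues here: R4 (1).
The two groups share no amino acid, so total = 2 + 1 = 3.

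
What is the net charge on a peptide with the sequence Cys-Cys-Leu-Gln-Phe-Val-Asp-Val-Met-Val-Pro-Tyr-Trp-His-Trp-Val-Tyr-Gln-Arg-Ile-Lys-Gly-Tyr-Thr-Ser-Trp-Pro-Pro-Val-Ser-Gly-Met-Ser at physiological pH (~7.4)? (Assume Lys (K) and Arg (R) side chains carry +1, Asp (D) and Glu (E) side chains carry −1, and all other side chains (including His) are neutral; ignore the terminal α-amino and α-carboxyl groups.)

Positive (K, R): Arg19, Lys21 → +2.
Negative (D, E): Asp7 → −1.
Net charge = (+2) + (−1) = +1.

+1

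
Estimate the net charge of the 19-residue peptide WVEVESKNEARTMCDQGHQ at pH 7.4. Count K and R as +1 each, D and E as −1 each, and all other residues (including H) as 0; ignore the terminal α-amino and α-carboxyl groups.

-2

Positive (K, R): K7, R11 → +2.
Negative (D, E): E3, E5, E9, D15 → −4.
Net charge = (+2) + (−4) = −2.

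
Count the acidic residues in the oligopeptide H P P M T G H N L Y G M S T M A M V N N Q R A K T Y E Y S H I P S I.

1

Only D (aspartate) and E (glutamate) carry a side-chain carboxylic acid.
Matching residues: E27.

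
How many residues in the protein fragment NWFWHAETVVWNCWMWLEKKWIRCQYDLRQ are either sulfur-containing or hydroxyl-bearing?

Sulfur-containing: C, M. Hydroxyl-bearing: S, T, Y.
Sulfur-containing residues here: C13, M15, C24 (3).
Hydroxyl-bearing residues here: T8, Y26 (2).
The two groups share no amino acid, so total = 3 + 2 = 5.

5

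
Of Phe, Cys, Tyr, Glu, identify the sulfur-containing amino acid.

Cys

The sulfur-bearing residues are cysteine (–SH) and methionine (–S–CH₃).
Of the listed options, only Cys belongs to this group.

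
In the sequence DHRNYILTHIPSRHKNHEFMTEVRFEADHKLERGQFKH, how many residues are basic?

Lysine (K), arginine (R), and histidine (H) have basic, nitrogen-containing side chains.
Matching residues: H2, R3, H9, R13, H14, K15, H17, R24, H29, K30, R33, K37, H38.

13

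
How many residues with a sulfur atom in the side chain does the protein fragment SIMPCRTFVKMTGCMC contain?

Cysteine (C, thiol) and methionine (M, thioether) are the two sulfur-containing amino acids.
Matching residues: M3, C5, M11, C14, M15, C16.

6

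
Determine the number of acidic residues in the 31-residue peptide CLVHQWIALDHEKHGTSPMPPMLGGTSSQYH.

The acidic residues are Asp (D) and Glu (E), whose side chains end in a carboxylate group.
Matching residues: D10, E12.

2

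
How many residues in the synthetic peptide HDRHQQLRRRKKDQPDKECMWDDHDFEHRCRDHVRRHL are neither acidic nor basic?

12

Acidic: D, E. Basic: K, R, H. All other residues are neither.
Matching residues: Q5, Q6, L7, Q14, P15, C19, M20, W21, F26, C30, V34, L38.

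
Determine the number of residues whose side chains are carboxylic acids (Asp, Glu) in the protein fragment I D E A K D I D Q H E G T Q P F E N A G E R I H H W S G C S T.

7

Matching residues: D2, E3, D6, D8, E11, E17, E21.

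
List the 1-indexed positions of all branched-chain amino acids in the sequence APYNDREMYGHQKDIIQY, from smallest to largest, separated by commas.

15, 16

V, L, and I make up the branched-chain aliphatic group.
Matching residues: I15, I16.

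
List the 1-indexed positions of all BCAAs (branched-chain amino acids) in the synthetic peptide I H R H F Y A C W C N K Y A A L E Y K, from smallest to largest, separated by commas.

1, 16

The BCAAs are Val, Leu, and Ile — aliphatic side chains with a branch point.
Matching residues: I1, L16.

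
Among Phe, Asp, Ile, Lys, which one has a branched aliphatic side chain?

The BCAAs are Val, Leu, and Ile — aliphatic side chains with a branch point.
Of the listed options, only Ile belongs to this group.

Ile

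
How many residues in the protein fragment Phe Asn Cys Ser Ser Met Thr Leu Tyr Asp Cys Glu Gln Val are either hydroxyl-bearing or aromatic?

Hydroxyl-bearing: S, T, Y. Aromatic: F, W, Y.
Hydroxyl-bearing residues here: Ser4, Ser5, Thr7, Tyr9 (4).
Aromatic residues here: Phe1, Tyr9 (2).
Y is in both groups, so the 1 Y residue must not be double-counted.
Total = 4 + 2 − 1 = 5.

5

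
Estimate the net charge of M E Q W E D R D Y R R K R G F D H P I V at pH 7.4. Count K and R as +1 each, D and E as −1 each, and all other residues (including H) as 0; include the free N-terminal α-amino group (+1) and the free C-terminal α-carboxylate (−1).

Positive (K, R): R7, R10, R11, K12, R13 → +5.
Negative (D, E): E2, E5, D6, D8, D16 → −5.
The N-terminus (+1) and C-terminus (−1) cancel.
Net charge = (+5) + (−5) = 0.

0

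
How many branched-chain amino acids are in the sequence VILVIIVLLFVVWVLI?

14

V, L, and I make up the branched-chain aliphatic group.
Matching residues: V1, I2, L3, V4, I5, I6, V7, L8, L9, V11, V12, V14, L15, I16.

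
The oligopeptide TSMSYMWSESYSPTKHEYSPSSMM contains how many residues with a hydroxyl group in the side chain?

Serine (S), threonine (T), and tyrosine (Y) each carry a hydroxyl group on the side chain.
Matching residues: T1, S2, S4, Y5, S8, S10, Y11, S12, T14, Y18, S19, S21, S22.

13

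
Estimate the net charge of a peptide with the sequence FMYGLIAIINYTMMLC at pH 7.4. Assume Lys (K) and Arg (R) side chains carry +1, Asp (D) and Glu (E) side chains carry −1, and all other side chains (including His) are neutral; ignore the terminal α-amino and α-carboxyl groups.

0

Positive (K, R): none → +0.
Negative (D, E): none → −0.
Net charge = (+0) + (−0) = 0.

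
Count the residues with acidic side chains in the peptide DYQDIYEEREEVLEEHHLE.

Aspartate (D) and glutamate (E) have carboxylic-acid side chains and are the acidic amino acids.
Matching residues: D1, D4, E7, E8, E10, E11, E14, E15, E19.

9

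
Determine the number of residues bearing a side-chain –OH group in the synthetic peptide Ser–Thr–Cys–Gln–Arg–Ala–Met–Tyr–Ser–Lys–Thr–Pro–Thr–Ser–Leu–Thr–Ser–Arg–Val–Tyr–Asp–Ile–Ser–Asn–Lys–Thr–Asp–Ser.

Serine (S), threonine (T), and tyrosine (Y) each carry a hydroxyl group on the side chain.
Matching residues: Ser1, Thr2, Tyr8, Ser9, Thr11, Thr13, Ser14, Thr16, Ser17, Tyr20, Ser23, Thr26, Ser28.

13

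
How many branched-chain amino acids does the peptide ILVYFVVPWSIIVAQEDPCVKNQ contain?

V, L, and I make up the branched-chain aliphatic group.
Matching residues: I1, L2, V3, V6, V7, I11, I12, V13, V20.

9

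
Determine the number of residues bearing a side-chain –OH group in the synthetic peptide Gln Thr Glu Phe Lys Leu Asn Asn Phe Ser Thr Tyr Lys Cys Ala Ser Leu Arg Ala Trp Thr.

6

The –OH-bearing residues are Ser, Thr (aliphatic alcohols), and Tyr (phenol).
Matching residues: Thr2, Ser10, Thr11, Tyr12, Ser16, Thr21.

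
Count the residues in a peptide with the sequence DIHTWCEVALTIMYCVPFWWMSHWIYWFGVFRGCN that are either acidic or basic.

Acidic: D, E. Basic: H, K, R.
Acidic residues here: D1, E7 (2).
Basic residues here: H3, H23, R32 (3).
The two groups share no amino acid, so total = 2 + 3 = 5.

5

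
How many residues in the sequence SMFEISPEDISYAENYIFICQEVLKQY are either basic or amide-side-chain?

Basic: H, K, R. Amide-side-chain: N, Q.
Basic residues here: K25 (1).
Amide-side-chain residues here: N15, Q21, Q26 (3).
The two groups share no amino acid, so total = 1 + 3 = 4.

4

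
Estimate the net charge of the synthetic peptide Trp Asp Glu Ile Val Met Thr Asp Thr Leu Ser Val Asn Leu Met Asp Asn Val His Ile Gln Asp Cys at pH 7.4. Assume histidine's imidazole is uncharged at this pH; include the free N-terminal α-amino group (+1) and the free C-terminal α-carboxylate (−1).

-5

At pH ~7.4 the Lys and Arg side chains are protonated (+1), the Asp and Glu side chains are deprotonated (−1), and with His taken as neutral all other side chains carry no charge.
Positive (K, R): none → +0.
Negative (D, E): Asp2, Glu3, Asp8, Asp16, Asp22 → −5.
The N-terminus (+1) and C-terminus (−1) cancel.
Net charge = (+0) + (−5) = −5.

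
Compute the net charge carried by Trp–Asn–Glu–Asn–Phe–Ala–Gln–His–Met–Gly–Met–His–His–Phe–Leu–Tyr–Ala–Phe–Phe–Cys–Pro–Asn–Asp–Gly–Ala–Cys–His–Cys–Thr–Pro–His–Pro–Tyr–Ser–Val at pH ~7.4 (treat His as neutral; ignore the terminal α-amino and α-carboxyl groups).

-2

At pH ~7.4 the Lys and Arg side chains are protonated (+1), the Asp and Glu side chains are deprotonated (−1), and with His taken as neutral all other side chains carry no charge.
Positive (K, R): none → +0.
Negative (D, E): Glu3, Asp23 → −2.
Net charge = (+0) + (−2) = −2.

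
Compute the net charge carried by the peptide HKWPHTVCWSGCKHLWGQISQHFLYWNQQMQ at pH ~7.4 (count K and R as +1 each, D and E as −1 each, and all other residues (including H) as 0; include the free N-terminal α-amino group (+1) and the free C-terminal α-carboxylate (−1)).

Positive (K, R): K2, K13 → +2.
Negative (D, E): none → −0.
The N-terminus (+1) and C-terminus (−1) cancel.
Net charge = (+2) + (−0) = +2.

+2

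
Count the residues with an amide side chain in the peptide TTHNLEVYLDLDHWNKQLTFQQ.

The amide-side-chain residues are Asn (N) and Gln (Q).
Matching residues: N4, N15, Q17, Q21, Q22.

5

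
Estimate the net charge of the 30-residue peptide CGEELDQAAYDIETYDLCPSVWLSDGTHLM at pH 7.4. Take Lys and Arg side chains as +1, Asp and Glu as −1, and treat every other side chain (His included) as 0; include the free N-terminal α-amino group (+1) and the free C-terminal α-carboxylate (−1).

Positive (K, R): none → +0.
Negative (D, E): E3, E4, D6, D11, E13, D16, D25 → −7.
The N-terminus (+1) and C-terminus (−1) cancel.
Net charge = (+0) + (−7) = −7.

-7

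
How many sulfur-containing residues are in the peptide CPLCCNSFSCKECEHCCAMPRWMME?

10

Cysteine (C, thiol) and methionine (M, thioether) are the two sulfur-containing amino acids.
Matching residues: C1, C4, C5, C10, C13, C16, C17, M19, M23, M24.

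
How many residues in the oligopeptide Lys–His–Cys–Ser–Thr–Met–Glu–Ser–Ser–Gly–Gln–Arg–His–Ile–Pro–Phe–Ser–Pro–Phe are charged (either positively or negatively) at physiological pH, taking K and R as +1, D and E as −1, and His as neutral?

3

Charged side chains at pH ~7.4: K, R (positive); D, E (negative).
Matching residues: Lys1, Glu7, Arg12.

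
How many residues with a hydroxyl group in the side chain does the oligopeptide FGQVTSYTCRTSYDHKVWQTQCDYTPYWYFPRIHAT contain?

13

Serine (S), threonine (T), and tyrosine (Y) each carry a hydroxyl group on the side chain.
Matching residues: T5, S6, Y7, T8, T11, S12, Y13, T20, Y24, T25, Y27, Y29, T36.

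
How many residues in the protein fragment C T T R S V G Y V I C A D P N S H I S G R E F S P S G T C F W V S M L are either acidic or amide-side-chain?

3

Acidic: D, E. Amide-side-chain: N, Q.
Acidic residues here: D13, E22 (2).
Amide-side-chain residues here: N15 (1).
The two groups share no amino acid, so total = 2 + 1 = 3.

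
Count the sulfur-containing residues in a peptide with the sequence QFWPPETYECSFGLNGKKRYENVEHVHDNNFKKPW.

Cysteine (C, thiol) and methionine (M, thioether) are the two sulfur-containing amino acids.
Matching residues: C10.

1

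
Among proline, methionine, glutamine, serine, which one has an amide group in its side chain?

The amide-side-chain residues are Asn (N) and Gln (Q).
Of the listed options, only glutamine belongs to this group.

glutamine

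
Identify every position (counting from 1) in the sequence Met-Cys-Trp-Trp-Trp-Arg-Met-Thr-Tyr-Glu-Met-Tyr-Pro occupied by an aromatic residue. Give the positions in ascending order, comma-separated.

3, 4, 5, 9, 12

The aromatic amino acids are Phe (F, benzyl), Trp (W, indole), and Tyr (Y, phenol).
Matching residues: Trp3, Trp4, Trp5, Tyr9, Tyr12.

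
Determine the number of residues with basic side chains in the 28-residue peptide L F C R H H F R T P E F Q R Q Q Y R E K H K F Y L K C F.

10

The basic amino acids are Lys (K), Arg (R), and His (H).
Matching residues: R4, H5, H6, R8, R14, R18, K20, H21, K22, K26.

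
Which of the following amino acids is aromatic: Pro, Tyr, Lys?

Tyr

The aromatic amino acids are Phe (F, benzyl), Trp (W, indole), and Tyr (Y, phenol).
Of the listed options, only Tyr belongs to this group.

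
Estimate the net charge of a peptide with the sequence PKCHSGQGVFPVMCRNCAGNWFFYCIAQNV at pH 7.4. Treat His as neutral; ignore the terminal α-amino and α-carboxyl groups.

+2

The side chains ionized at physiological pH are Lys/Arg (+1) and Asp/Glu (−1); with His treated as neutral, nothing else contributes.
Positive (K, R): K2, R15 → +2.
Negative (D, E): none → −0.
Net charge = (+2) + (−0) = +2.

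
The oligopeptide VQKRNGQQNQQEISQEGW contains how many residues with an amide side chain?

Only N (asparagine) and Q (glutamine) carry a side-chain carboxamide.
Matching residues: Q2, N5, Q7, Q8, N9, Q10, Q11, Q15.

8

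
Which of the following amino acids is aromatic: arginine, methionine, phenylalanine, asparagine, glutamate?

phenylalanine

Phenylalanine (F), tryptophan (W), and tyrosine (Y) have aromatic ring side chains.
Of the listed options, only phenylalanine belongs to this group.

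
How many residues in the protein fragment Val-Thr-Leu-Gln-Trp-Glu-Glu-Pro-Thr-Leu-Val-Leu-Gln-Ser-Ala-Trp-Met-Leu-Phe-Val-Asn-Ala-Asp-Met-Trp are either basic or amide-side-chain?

3

Basic: H, K, R. Amide-side-chain: N, Q.
Basic residues here: none (0).
Amide-side-chain residues here: Gln4, Gln13, Asn21 (3).
The two groups share no amino acid, so total = 0 + 3 = 3.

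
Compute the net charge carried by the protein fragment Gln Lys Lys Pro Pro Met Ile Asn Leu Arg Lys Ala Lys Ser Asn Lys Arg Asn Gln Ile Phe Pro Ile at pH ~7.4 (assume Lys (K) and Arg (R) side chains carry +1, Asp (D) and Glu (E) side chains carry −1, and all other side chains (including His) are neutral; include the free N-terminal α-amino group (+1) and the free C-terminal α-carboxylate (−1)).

Positive (K, R): Lys2, Lys3, Arg10, Lys11, Lys13, Lys16, Arg17 → +7.
Negative (D, E): none → −0.
The N-terminus (+1) and C-terminus (−1) cancel.
Net charge = (+7) + (−0) = +7.

+7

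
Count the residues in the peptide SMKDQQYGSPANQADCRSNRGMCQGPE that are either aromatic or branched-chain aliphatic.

Aromatic: F, W, Y. Branched-chain aliphatic: I, L, V.
Aromatic residues here: Y7 (1).
Branched-chain aliphatic residues here: none (0).
The two groups share no amino acid, so total = 1 + 0 = 1.

1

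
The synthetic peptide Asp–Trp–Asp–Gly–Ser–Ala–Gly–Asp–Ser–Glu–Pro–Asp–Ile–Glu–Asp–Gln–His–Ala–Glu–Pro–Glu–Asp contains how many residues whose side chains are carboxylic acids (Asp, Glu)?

Matching residues: Asp1, Asp3, Asp8, Glu10, Asp12, Glu14, Asp15, Glu19, Glu21, Asp22.

10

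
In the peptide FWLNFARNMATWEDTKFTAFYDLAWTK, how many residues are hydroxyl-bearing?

S, T, and Y are the three residues with a side-chain hydroxyl.
Matching residues: T11, T15, T18, Y21, T26.

5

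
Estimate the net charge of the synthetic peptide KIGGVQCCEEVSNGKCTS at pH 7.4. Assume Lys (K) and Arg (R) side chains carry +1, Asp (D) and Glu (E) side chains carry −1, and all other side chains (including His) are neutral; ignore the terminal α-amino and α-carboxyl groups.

0

Positive (K, R): K1, K15 → +2.
Negative (D, E): E9, E10 → −2.
Net charge = (+2) + (−2) = 0.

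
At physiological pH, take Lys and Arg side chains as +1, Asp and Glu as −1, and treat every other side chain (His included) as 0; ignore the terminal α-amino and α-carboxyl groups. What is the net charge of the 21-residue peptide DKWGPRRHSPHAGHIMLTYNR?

Positive (K, R): K2, R6, R7, R21 → +4.
Negative (D, E): D1 → −1.
Net charge = (+4) + (−1) = +3.

+3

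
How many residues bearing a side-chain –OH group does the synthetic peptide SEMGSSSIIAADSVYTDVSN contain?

S, T, and Y are the three residues with a side-chain hydroxyl.
Matching residues: S1, S5, S6, S7, S13, Y15, T16, S19.

8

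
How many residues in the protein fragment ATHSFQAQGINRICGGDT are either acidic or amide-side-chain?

4

Acidic: D, E. Amide-side-chain: N, Q.
Acidic residues here: D17 (1).
Amide-side-chain residues here: Q6, Q8, N11 (3).
The two groups share no amino acid, so total = 1 + 3 = 4.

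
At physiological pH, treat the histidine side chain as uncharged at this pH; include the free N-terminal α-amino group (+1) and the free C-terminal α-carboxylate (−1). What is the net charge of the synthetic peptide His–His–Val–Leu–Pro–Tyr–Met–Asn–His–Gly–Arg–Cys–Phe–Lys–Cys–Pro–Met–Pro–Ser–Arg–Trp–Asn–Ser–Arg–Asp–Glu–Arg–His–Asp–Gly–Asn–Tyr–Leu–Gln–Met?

Near pH 7.4, K and R contribute +1 each, D and E contribute −1 each, and every other side chain (His included, as stated) is uncharged.
Positive (K, R): Arg11, Lys14, Arg20, Arg24, Arg27 → +5.
Negative (D, E): Asp25, Glu26, Asp29 → −3.
The N-terminus (+1) and C-terminus (−1) cancel.
Net charge = (+5) + (−3) = +2.

+2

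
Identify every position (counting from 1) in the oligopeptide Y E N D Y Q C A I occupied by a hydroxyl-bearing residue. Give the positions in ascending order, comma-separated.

Serine (S), threonine (T), and tyrosine (Y) each carry a hydroxyl group on the side chain.
Matching residues: Y1, Y5.

1, 5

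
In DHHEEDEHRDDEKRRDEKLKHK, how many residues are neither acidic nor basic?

Acidic: D, E. Basic: K, R, H. All other residues are neither.
Matching residues: L19.

1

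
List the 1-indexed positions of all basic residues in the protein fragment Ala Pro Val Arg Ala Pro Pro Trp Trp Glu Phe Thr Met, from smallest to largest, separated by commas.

The basic amino acids are Lys (K), Arg (R), and His (H).
Matching residues: Arg4.

4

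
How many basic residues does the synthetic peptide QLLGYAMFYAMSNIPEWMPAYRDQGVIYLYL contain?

K, R, and H are the three residues with basic side chains (ε-amine, guanidinium, and imidazole respectively).
Matching residues: R22.

1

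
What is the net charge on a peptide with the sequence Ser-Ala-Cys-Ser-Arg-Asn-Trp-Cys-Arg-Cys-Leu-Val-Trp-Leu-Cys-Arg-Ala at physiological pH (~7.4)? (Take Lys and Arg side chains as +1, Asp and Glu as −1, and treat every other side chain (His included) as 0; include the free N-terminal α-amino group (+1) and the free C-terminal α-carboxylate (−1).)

Positive (K, R): Arg5, Arg9, Arg16 → +3.
Negative (D, E): none → −0.
The N-terminus (+1) and C-terminus (−1) cancel.
Net charge = (+3) + (−0) = +3.

+3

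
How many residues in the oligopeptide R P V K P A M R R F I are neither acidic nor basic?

Acidic: D, E. Basic: K, R, H. All other residues are neither.
Matching residues: P2, V3, P5, A6, M7, F10, I11.

7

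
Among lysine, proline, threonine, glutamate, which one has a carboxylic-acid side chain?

glutamate

Only D (aspartate) and E (glutamate) carry a side-chain carboxylic acid.
Of the listed options, only glutamate belongs to this group.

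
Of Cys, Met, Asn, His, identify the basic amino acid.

K, R, and H are the three residues with basic side chains (ε-amine, guanidinium, and imidazole respectively).
Of the listed options, only His belongs to this group.

His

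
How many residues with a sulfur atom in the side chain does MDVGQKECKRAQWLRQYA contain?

2

Only Cys (C) and Met (M) have a sulfur atom in the side chain.
Matching residues: M1, C8.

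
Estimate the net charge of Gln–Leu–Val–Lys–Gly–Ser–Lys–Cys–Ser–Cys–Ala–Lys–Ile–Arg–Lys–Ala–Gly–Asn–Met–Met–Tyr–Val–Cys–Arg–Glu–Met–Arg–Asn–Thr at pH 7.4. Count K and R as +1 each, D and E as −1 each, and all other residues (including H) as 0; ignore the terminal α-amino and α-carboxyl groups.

+6

Positive (K, R): Lys4, Lys7, Lys12, Arg14, Lys15, Arg24, Arg27 → +7.
Negative (D, E): Glu25 → −1.
Net charge = (+7) + (−1) = +6.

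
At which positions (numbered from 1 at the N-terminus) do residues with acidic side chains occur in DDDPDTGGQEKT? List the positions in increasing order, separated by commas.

1, 2, 3, 5, 10

Only D (aspartate) and E (glutamate) carry a side-chain carboxylic acid.
Matching residues: D1, D2, D3, D5, E10.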